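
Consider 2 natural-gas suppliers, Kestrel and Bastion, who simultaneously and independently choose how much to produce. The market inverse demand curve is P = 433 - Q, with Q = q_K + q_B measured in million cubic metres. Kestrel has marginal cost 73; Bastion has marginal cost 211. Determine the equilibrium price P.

239

Kestrel's profit: π_K = (433 - Q)q_K - (73q_K). Setting ∂π_K/∂q_K = 0: 360 - 2q_K - (q_B) = 0.
Bastion's profit: π_B = (433 - Q)q_B - (211q_B). Setting ∂π_B/∂q_B = 0: 222 - 2q_B - (q_K) = 0.
So q_K = (360 - q_B)/2 and q_B = (222 - q_K)/2.
Solving the pair: q_K = 166, q_B = 28.
Total output Q = 194, so price P = 433 - 194 = 239.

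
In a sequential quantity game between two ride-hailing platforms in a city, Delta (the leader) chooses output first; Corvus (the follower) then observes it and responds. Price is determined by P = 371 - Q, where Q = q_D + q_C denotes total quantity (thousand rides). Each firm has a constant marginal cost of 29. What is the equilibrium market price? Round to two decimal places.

114.50

The follower Corvus best-responds to any q_D: π_C = (371 - Q)q_C - 29q_C.
∂π_C/∂q_C = 342 - q_D - 2q_C = 0 gives the reaction function q_C = (342 - q_D)/2.
Delta substitutes q_C(q_D) into its own profit: π_D = q_D(371 - q_D - (342 - q_D)/2) - 29q_D = (200 - (1/2)q_D)q_D - 29q_D.
The leader's first-order condition 171 - q_D = 0 yields q_D = 171.
Then q_C = (342 - 171)/2 = 171/2.
Total output Q = 513/2, so price P = 371 - 513/2 = 229/2.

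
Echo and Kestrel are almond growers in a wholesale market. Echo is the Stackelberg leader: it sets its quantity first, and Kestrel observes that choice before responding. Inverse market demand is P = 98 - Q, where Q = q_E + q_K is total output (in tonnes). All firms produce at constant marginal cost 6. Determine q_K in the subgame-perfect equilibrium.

The follower Kestrel best-responds to any q_E: π_K = (98 - Q)q_K - 6q_K.
Setting the follower's marginal profit to zero, 92 - q_E - 2q_K = 0, i.e. q_K = (92 - q_E)/2.
Echo substitutes q_K(q_E) into its own profit: π_E = q_E(98 - q_E - (92 - q_E)/2) - 6q_E = (52 - (1/2)q_E)q_E - 6q_E.
Leader FOC: 46 - q_E = 0, so q_E = 46.
Then q_K = (92 - 46)/2 = 23.

23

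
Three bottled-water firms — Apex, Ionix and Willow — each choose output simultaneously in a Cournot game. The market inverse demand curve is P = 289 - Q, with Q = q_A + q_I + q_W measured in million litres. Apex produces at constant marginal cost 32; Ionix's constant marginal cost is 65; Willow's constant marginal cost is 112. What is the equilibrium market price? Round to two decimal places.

Apex's profit: π_A = (289 - Q)q_A - (32q_A). Setting ∂π_A/∂q_A = 0: 257 - 2q_A - (q_I + q_W) = 0.
Ionix's first-order condition: 224 - 2q_I - (q_A + q_W) = 0.
Willow's first-order condition: 177 - 2q_W - (q_A + q_I) = 0.
Adding the 3 conditions: 658 − 2Q − 2Q = 0, i.e. Q = 329/2.
Back-substituting: q_A = (257 − 329/2) = 185/2, q_I = (224 − 329/2) = 119/2, q_W = (177 − 329/2) = 25/2.
Total output Q = 329/2, so price P = 289 - 329/2 = 249/2.

124.50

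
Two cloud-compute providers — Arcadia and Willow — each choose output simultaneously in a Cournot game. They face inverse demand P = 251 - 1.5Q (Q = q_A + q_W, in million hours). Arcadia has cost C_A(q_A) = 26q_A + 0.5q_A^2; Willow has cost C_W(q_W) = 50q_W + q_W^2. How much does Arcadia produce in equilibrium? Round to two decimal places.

46.39

Arcadia's profit: π_A = (251 - 1.5Q)q_A - (26q_A + (1/2)q_A²). Setting ∂π_A/∂q_A = 0: 225 - 4q_A - (3/2)(q_W) = 0.
Willow's profit: π_W = (251 - 1.5Q)q_W - (50q_W + q_W²). Setting ∂π_W/∂q_W = 0: 201 - 5q_W - (3/2)(q_A) = 0.
Best responses: q_A = (225 - (3/2)q_W)/4, q_W = (201 - (3/2)q_A)/5.
Solving the pair: q_A = 46.3944, q_W = 1866/71.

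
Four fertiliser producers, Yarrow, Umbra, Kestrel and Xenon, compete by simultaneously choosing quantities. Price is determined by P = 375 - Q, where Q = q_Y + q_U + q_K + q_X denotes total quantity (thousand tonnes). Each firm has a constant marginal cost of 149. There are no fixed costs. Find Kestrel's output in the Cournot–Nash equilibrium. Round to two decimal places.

A representative firm's profit is π_i = q_i(375 - Q) - 149q_i.
Setting ∂π_i/∂q_i = 0 with rivals' quantities fixed: 226 - 2q_i - Σ_{j≠i} q_j = 0.
With identical firms every q_j equals q_i, so Σ_{j≠i} q_j = 3q_i and 226 = 5q_i, giving q_i = 226/5.

45.20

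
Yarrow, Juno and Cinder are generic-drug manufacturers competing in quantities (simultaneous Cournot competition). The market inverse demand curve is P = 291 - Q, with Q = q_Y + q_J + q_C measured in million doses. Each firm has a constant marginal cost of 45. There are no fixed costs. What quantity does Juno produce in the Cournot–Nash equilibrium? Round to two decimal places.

A representative firm's profit is π_i = q_i(291 - Q) - 45q_i.
First-order condition (treating rivals' output as given): 246 - 2q_i - Σ_{j≠i} q_j = 0.
By symmetry each firm produces the same amount; substituting Σ_{j≠i} q_j = 2q_i yields q_i = 246/4 = 123/2.

61.50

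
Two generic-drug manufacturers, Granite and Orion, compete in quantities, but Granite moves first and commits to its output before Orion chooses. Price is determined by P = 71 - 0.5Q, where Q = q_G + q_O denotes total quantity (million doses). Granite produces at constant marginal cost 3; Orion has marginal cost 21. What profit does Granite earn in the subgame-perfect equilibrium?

1849

Solve by backward induction. Given q_G, the follower Orion maximises π_O = (71 - (1/2)q_G - (1/2)q_O)q_O - 21q_O.
Follower FOC: 50 - (1/2)q_G - q_O = 0, so q_O(q_G) = (50 - (1/2)q_G).
The leader anticipates this reaction. Substituting into P = 71 - 0.5Q gives P = 46 - (1/4)q_G, so π_G = (46 - (1/4)q_G)q_G - 3q_G.
Maximising: ∂π_G/∂q_G = 43 - (1/2)q_G = 0, giving q_G = 86.
Then q_O = (50 - (1/2)·86) = 7.
Price P = 71 - (1/2)·93 = 49/2.
Granite's profit: (49/2 - 3)·86 = 1849.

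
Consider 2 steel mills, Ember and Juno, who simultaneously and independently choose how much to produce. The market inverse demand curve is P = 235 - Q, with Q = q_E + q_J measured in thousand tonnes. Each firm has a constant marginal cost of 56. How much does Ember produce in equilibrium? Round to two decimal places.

Each firm earns π_i = (235 - Q)q_i - 56q_i.
Setting ∂π_i/∂q_i = 0 with rivals' quantities fixed: 179 - 2q_i - q_j = 0.
By symmetry each firm produces the same amount; substituting q_j = q_i yields q_i = 179/3.

59.67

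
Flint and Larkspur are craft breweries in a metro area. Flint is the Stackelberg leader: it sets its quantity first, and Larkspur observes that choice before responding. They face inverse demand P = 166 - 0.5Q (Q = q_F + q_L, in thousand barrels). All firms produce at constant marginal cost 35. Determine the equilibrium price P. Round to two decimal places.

67.75

Solve by backward induction. Given q_F, the follower Larkspur maximises π_L = (166 - (1/2)q_F - (1/2)q_L)q_L - 35q_L.
∂π_L/∂q_L = 131 - (1/2)q_F - q_L = 0 gives the reaction function q_L = (131 - (1/2)q_F).
The leader anticipates this reaction. Substituting into P = 166 - 0.5Q gives P = 201/2 - (1/4)q_F, so π_F = (201/2 - (1/4)q_F)q_F - 35q_F.
The leader's first-order condition 131/2 - (1/2)q_F = 0 yields q_F = 131.
Then q_L = (131 - (1/2)·131) = 131/2.
Total output Q = 393/2, so price P = 166 - (1/2)·(393/2) = 271/4.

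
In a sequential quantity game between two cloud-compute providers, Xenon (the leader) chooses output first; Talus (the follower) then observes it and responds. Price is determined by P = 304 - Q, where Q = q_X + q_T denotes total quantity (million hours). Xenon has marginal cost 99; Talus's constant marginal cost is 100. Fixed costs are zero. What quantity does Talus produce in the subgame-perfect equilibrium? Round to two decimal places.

50.50

The follower Talus best-responds to any q_X: π_T = (304 - Q)q_T - 100q_T.
∂π_T/∂q_T = 204 - q_X - 2q_T = 0 gives the reaction function q_T = (204 - q_X)/2.
The leader anticipates this reaction. Substituting into P = 304 - Q gives P = 202 - (1/2)q_X, so π_X = (202 - (1/2)q_X)q_X - 99q_X.
Maximising: ∂π_X/∂q_X = 103 - q_X = 0, giving q_X = 103.
Then q_T = (204 - 103)/2 = 101/2.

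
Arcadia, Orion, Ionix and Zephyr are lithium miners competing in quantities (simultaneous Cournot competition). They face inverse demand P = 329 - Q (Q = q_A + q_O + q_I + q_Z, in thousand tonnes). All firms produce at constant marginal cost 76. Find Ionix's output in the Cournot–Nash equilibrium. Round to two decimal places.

Each firm earns π_i = (329 - Q)q_i - 76q_i.
Setting ∂π_i/∂q_i = 0 with rivals' quantities fixed: 253 - 2q_i - Σ_{j≠i} q_j = 0.
With identical firms every q_j equals q_i, so Σ_{j≠i} q_j = 3q_i and 253 = 5q_i, giving q_i = 253/5.

50.60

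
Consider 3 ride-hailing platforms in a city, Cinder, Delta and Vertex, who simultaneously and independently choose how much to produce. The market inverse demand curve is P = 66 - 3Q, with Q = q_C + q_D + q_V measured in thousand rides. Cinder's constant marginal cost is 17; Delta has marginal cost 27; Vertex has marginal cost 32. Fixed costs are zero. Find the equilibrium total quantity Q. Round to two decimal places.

10.17

Cinder's profit: π_C = (66 - 3Q)q_C - (17q_C). Setting ∂π_C/∂q_C = 0: 49 - 6q_C - 3(q_D + q_V) = 0.
Delta's profit: π_D = (66 - 3Q)q_D - (27q_D). Setting ∂π_D/∂q_D = 0: 39 - 6q_D - 3(q_C + q_V) = 0.
Vertex's profit: π_V = (66 - 3Q)q_V - (32q_V). Setting ∂π_V/∂q_V = 0: 34 - 6q_V - 3(q_C + q_D) = 0.
Adding the 3 conditions: 122 − 6Q − 6Q = 0, i.e. Q = 61/6.
Back-substituting: q_C = (49 − 61/2)/3 = 37/6, q_D = (39 − 61/2)/3 = 17/6, q_V = (34 − 61/2)/3 = 7/6.
Total output Q = 37/6 + 17/6 + 7/6 = 61/6.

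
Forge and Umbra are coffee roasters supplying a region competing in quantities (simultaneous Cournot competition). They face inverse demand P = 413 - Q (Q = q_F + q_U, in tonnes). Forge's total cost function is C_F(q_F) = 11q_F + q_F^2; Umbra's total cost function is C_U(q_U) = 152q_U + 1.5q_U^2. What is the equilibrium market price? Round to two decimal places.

Forge's profit: π_F = (413 - Q)q_F - (11q_F + q_F²). Setting ∂π_F/∂q_F = 0: 402 - 4q_F - (q_U) = 0.
Umbra's first-order condition: 261 - 5q_U - (q_F) = 0.
So q_F = (402 - q_U)/4 and q_U = (261 - q_F)/5.
Solving the pair: q_F = 1749/19, q_U = 642/19.
Total output Q = 125.8421, so price P = 413 - 125.8421 = 287.1579.

287.16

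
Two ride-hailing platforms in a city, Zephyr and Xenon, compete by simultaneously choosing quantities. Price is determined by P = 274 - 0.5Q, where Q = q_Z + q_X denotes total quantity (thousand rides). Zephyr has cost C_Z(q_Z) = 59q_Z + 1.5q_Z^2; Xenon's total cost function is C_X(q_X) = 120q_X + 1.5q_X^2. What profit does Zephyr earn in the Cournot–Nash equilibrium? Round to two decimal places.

4943.02

Zephyr's profit: π_Z = (274 - 0.5Q)q_Z - (59q_Z + (3/2)q_Z²). Setting ∂π_Z/∂q_Z = 0: 215 - 4q_Z - (1/2)(q_X) = 0.
Xenon's profit: π_X = (274 - 0.5Q)q_X - (120q_X + (3/2)q_X²). Setting ∂π_X/∂q_X = 0: 154 - 4q_X - (1/2)(q_Z) = 0.
So q_Z = (215 - (1/2)q_X)/4 and q_X = (154 - (1/2)q_Z)/4.
Substituting one into the other gives q_Z = 348/7 and q_X = 226/7.
Price P = 274 - (1/2)·82 = 233.
Zephyr's profit: 233·(348/7) - 59·(348/7) - (3/2)(348/7)² = 4943.0204.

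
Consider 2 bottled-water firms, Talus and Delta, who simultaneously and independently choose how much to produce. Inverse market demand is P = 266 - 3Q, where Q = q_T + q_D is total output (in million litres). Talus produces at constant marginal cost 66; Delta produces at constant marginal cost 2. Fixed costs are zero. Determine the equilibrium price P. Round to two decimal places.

111.33

Talus's profit: π_T = (266 - 3Q)q_T - (66q_T). Setting ∂π_T/∂q_T = 0: 200 - 6q_T - 3(q_D) = 0.
Delta's first-order condition: 264 - 6q_D - 3(q_T) = 0.
Best responses: q_T = (200 - 3q_D)/6, q_D = (264 - 3q_T)/6.
Solving the pair: q_T = 136/9, q_D = 328/9.
Total output Q = 464/9, so price P = 266 - 3·(464/9) = 334/3.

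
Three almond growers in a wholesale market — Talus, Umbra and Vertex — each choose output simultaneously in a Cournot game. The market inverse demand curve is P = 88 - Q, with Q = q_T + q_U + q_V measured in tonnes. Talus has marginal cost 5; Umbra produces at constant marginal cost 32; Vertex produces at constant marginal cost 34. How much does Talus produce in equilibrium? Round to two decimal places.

34.75

Talus's profit: π_T = (88 - Q)q_T - (5q_T). Setting ∂π_T/∂q_T = 0: 83 - 2q_T - (q_U + q_V) = 0.
Umbra's first-order condition: 56 - 2q_U - (q_T + q_V) = 0.
Vertex's profit: π_V = (88 - Q)q_V - (34q_V). Setting ∂π_V/∂q_V = 0: 54 - 2q_V - (q_T + q_U) = 0.
Adding the 3 first-order conditions: 193 − 4Q = 0, so Q = 193/4.
Back-substituting: q_T = (83 − 193/4) = 139/4, q_U = (56 − 193/4) = 31/4, q_V = (54 − 193/4) = 23/4.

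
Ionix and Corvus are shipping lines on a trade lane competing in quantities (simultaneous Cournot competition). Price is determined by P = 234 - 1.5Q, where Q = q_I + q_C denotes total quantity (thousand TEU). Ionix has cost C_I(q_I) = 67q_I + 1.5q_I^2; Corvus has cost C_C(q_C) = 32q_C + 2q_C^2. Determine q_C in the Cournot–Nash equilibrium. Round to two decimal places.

24.19

Ionix's profit: π_I = (234 - 1.5Q)q_I - (67q_I + (3/2)q_I²). Setting ∂π_I/∂q_I = 0: 167 - 6q_I - (3/2)(q_C) = 0.
Corvus's first-order condition: 202 - 7q_C - (3/2)(q_I) = 0.
So q_I = (167 - (3/2)q_C)/6 and q_C = (202 - (3/2)q_I)/7.
Substituting one into the other gives q_I = 21.7862 and q_C = 1282/53.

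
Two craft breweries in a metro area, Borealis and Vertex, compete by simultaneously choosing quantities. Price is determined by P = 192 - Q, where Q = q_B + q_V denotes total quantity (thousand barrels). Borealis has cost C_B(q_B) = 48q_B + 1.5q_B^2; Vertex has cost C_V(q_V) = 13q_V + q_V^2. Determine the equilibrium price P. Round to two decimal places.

Borealis's profit: π_B = (192 - Q)q_B - (48q_B + (3/2)q_B²). Setting ∂π_B/∂q_B = 0: 144 - 5q_B - (q_V) = 0.
Vertex's profit: π_V = (192 - Q)q_V - (13q_V + q_V²). Setting ∂π_V/∂q_V = 0: 179 - 4q_V - (q_B) = 0.
Best responses: q_B = (144 - q_V)/5, q_V = (179 - q_B)/4.
Solving the pair: q_B = 397/19, q_V = 751/19.
Total output Q = 1148/19, so price P = 192 - 1148/19 = 131.5789.

131.58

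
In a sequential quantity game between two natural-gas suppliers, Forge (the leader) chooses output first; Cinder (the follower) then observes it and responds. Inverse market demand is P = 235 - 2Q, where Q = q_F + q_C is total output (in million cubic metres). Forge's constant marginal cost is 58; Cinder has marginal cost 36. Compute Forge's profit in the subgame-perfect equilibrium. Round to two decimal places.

1501.56

Solve by backward induction. Given q_F, the follower Cinder maximises π_C = (235 - 2q_F - 2q_C)q_C - 36q_C.
∂π_C/∂q_C = 199 - 2q_F - 4q_C = 0 gives the reaction function q_C = (199 - 2q_F)/4.
The leader anticipates this reaction. Substituting into P = 235 - 2Q gives P = 271/2 - q_F, so π_F = (271/2 - q_F)q_F - 58q_F.
Leader FOC: 155/2 - 2q_F = 0, so q_F = 155/4.
Then q_C = (199 - 2·(155/4))/4 = 243/8.
Price P = 235 - 2·(553/8) = 387/4.
Forge's profit: (387/4 - 58)·(155/4) = 1501.5625.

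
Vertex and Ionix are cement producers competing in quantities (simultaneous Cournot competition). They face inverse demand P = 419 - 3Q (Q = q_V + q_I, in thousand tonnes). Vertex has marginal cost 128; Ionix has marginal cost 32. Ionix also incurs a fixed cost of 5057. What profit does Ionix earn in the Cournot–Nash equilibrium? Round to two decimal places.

3583.33

Vertex's profit: π_V = (419 - 3Q)q_V - (128q_V). Setting ∂π_V/∂q_V = 0: 291 - 6q_V - 3(q_I) = 0.
Ionix's profit: π_I = (419 - 3Q)q_I - (32q_I). Setting ∂π_I/∂q_I = 0: 387 - 6q_I - 3(q_V) = 0.
So q_V = (291 - 3q_I)/6 and q_I = (387 - 3q_V)/6.
Solving the pair: q_V = 65/3, q_I = 161/3.
Price P = 419 - 3·(226/3) = 193.
Ionix's profit: (193 - 32)·(161/3) - 5057 = 3583.3333.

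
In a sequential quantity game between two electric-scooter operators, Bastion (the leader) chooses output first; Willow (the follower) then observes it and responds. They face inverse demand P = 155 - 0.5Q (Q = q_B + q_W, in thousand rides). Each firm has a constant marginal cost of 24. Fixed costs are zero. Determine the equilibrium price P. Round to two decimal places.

The follower Willow best-responds to any q_B: π_W = (155 - 0.5Q)q_W - 24q_W.
∂π_W/∂q_W = 131 - (1/2)q_B - q_W = 0 gives the reaction function q_W = (131 - (1/2)q_B).
Bastion substitutes q_W(q_B) into its own profit: π_B = q_B(155 - (1/2)q_B - (131 - (1/2)q_B)/2) - 24q_B = (179/2 - (1/4)q_B)q_B - 24q_B.
Leader FOC: 131/2 - (1/2)q_B = 0, so q_B = 131.
Then q_W = (131 - (1/2)·131) = 131/2.
Total output Q = 393/2, so price P = 155 - (1/2)·(393/2) = 227/4.

56.75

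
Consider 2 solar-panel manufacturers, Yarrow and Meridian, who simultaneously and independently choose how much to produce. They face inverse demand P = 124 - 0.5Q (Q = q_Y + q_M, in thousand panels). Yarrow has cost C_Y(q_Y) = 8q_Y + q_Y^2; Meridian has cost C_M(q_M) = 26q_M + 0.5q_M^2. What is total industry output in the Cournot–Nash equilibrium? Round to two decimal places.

Yarrow's profit: π_Y = (124 - 0.5Q)q_Y - (8q_Y + q_Y²). Setting ∂π_Y/∂q_Y = 0: 116 - 3q_Y - (1/2)(q_M) = 0.
Meridian's first-order condition: 98 - 2q_M - (1/2)(q_Y) = 0.
Rearranging gives the reaction functions q_Y = (116 - (1/2)q_M)/3 and q_M = (98 - (1/2)q_Y)/2.
Substituting one into the other gives q_Y = 732/23 and q_M = 944/23.
Total output Q = 732/23 + 944/23 = 1676/23.

72.87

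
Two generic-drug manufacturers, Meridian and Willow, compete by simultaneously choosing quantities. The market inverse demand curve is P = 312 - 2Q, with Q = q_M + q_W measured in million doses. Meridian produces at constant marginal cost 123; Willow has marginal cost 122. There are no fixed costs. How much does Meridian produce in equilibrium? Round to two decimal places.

Meridian's profit: π_M = (312 - 2Q)q_M - (123q_M). Setting ∂π_M/∂q_M = 0: 189 - 4q_M - 2(q_W) = 0.
Willow's first-order condition: 190 - 4q_W - 2(q_M) = 0.
So q_M = (189 - 2q_W)/4 and q_W = (190 - 2q_M)/4.
Solving the pair: q_M = 94/3, q_W = 191/6.

31.33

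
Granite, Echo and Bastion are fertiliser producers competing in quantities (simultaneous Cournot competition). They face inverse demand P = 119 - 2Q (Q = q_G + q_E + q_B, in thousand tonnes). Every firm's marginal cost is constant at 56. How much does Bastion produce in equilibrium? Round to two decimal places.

7.88

A representative firm's profit is π_i = q_i(119 - 2Q) - 56q_i.
Setting ∂π_i/∂q_i = 0 with rivals' quantities fixed: 63 - 4q_i - 2·Σ_{j≠i} q_j = 0.
By symmetry each firm produces the same amount; substituting Σ_{j≠i} q_j = 2q_i yields q_i = 63/8.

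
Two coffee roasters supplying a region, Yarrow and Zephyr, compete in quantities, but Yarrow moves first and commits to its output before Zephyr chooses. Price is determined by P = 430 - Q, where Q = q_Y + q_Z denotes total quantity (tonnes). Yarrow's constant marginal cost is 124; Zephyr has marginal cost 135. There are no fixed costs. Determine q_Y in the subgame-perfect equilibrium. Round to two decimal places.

The follower Zephyr best-responds to any q_Y: π_Z = (430 - Q)q_Z - 135q_Z.
∂π_Z/∂q_Z = 295 - q_Y - 2q_Z = 0 gives the reaction function q_Z = (295 - q_Y)/2.
Yarrow substitutes q_Z(q_Y) into its own profit: π_Y = q_Y(430 - q_Y - (295 - q_Y)/2) - 124q_Y = (565/2 - (1/2)q_Y)q_Y - 124q_Y.
Maximising: ∂π_Y/∂q_Y = 317/2 - q_Y = 0, giving q_Y = 317/2.
Then q_Z = (295 - 317/2)/2 = 273/4.

158.50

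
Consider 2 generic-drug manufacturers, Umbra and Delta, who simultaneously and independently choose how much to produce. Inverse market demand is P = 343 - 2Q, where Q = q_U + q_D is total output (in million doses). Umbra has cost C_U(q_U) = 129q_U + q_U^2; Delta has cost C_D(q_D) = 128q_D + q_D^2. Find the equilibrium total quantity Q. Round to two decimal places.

53.63

Umbra's profit: π_U = (343 - 2Q)q_U - (129q_U + q_U²). Setting ∂π_U/∂q_U = 0: 214 - 6q_U - 2(q_D) = 0.
Delta's profit: π_D = (343 - 2Q)q_D - (128q_D + q_D²). Setting ∂π_D/∂q_D = 0: 215 - 6q_D - 2(q_U) = 0.
So q_U = (214 - 2q_D)/6 and q_D = (215 - 2q_U)/6.
Substituting one into the other gives q_U = 427/16 and q_D = 431/16.
Total output Q = 427/16 + 431/16 = 429/8.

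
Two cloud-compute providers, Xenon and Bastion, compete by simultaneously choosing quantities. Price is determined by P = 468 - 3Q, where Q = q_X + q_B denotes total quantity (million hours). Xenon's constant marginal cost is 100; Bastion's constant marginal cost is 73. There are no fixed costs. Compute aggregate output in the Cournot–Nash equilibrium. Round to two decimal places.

Xenon's profit: π_X = (468 - 3Q)q_X - (100q_X). Setting ∂π_X/∂q_X = 0: 368 - 6q_X - 3(q_B) = 0.
Bastion's first-order condition: 395 - 6q_B - 3(q_X) = 0.
So q_X = (368 - 3q_B)/6 and q_B = (395 - 3q_X)/6.
Substituting one into the other gives q_X = 341/9 and q_B = 422/9.
Total output Q = 341/9 + 422/9 = 763/9.

84.78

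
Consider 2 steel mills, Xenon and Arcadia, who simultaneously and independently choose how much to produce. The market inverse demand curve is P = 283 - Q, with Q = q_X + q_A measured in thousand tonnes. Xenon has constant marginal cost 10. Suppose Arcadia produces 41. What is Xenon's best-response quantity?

With the rival's output fixed at 41, Xenon's profit is π_X = (283 - 41 - q_X)q_X - (10q_X) = (242 - q_X)q_X - (10q_X).
∂π_X/∂q_X = 232 - 2q_X = 0, so q_X = 116.

116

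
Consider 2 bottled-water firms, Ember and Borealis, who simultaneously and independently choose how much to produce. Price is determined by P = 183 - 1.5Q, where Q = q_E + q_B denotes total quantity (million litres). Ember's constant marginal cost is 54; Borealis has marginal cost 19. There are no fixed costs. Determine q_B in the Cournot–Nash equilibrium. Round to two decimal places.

44.22

Ember's profit: π_E = (183 - 1.5Q)q_E - (54q_E). Setting ∂π_E/∂q_E = 0: 129 - 3q_E - (3/2)(q_B) = 0.
Borealis's first-order condition: 164 - 3q_B - (3/2)(q_E) = 0.
So q_E = (129 - (3/2)q_B)/3 and q_B = (164 - (3/2)q_E)/3.
Substituting one into the other gives q_E = 188/9 and q_B = 398/9.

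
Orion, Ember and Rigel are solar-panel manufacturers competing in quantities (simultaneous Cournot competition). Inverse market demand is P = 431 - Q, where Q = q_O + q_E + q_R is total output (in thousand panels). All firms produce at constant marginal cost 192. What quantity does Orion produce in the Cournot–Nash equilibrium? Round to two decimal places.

59.75

Each firm earns π_i = (431 - Q)q_i - 192q_i.
First-order condition (treating rivals' output as given): 239 - 2q_i - Σ_{j≠i} q_j = 0.
With identical firms every q_j equals q_i, so Σ_{j≠i} q_j = 2q_i and 239 = 4q_i, giving q_i = 239/4.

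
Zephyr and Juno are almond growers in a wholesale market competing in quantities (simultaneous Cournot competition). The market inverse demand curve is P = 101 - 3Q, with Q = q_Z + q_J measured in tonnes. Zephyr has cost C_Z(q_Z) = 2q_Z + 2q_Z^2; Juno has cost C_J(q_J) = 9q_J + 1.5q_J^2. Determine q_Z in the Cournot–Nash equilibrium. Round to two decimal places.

7.59

Zephyr's profit: π_Z = (101 - 3Q)q_Z - (2q_Z + 2q_Z²). Setting ∂π_Z/∂q_Z = 0: 99 - 10q_Z - 3(q_J) = 0.
Juno's first-order condition: 92 - 9q_J - 3(q_Z) = 0.
Best responses: q_Z = (99 - 3q_J)/10, q_J = (92 - 3q_Z)/9.
Solving the pair: q_Z = 205/27, q_J = 623/81.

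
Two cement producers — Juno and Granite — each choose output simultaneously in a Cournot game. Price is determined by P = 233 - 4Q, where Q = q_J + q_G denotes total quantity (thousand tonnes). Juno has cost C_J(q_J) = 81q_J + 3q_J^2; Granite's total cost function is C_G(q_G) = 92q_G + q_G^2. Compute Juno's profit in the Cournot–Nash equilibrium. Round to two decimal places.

Juno's profit: π_J = (233 - 4Q)q_J - (81q_J + 3q_J²). Setting ∂π_J/∂q_J = 0: 152 - 14q_J - 4(q_G) = 0.
Granite's profit: π_G = (233 - 4Q)q_G - (92q_G + q_G²). Setting ∂π_G/∂q_G = 0: 141 - 10q_G - 4(q_J) = 0.
So q_J = (152 - 4q_G)/14 and q_G = (141 - 4q_J)/10.
Substituting one into the other gives q_J = 239/31 and q_G = 683/62.
Price P = 233 - 4·(1161/62) = 158.0968.
Juno's profit: 158.0968·(239/31) - 81·(239/31) - 3(239/31)² = 416.0739.

416.07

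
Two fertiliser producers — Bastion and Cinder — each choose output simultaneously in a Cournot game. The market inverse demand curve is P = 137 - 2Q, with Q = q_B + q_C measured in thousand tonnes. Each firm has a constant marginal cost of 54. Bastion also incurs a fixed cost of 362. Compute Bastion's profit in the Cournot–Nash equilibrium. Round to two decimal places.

Each firm earns π_i = (137 - 2Q)q_i - 54q_i.
First-order condition (treating rivals' output as given): 83 - 4q_i - 2q_j = 0.
With identical firms every q_j equals q_i, so q_j = q_i and 83 = 6q_i, giving q_i = 83/6.
Price P = 137 - 2·(83/3) = 245/3.
Bastion's profit: (245/3 - 54)·(83/6) - 362 = 373/18.

20.72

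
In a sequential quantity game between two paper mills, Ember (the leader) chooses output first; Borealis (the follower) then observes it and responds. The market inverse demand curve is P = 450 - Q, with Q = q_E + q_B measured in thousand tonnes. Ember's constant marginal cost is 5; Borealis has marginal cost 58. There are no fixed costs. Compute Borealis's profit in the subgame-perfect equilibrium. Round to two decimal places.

5112.25

Solve by backward induction. Given q_E, the follower Borealis maximises π_B = (450 - q_E - q_B)q_B - 58q_B.
∂π_B/∂q_B = 392 - q_E - 2q_B = 0 gives the reaction function q_B = (392 - q_E)/2.
Ember substitutes q_B(q_E) into its own profit: π_E = q_E(450 - q_E - (392 - q_E)/2) - 5q_E = (254 - (1/2)q_E)q_E - 5q_E.
Leader FOC: 249 - q_E = 0, so q_E = 249.
Then q_B = (392 - 249)/2 = 143/2.
Price P = 450 - 641/2 = 259/2.
Borealis's profit: (259/2 - 58)·(143/2) = 5112.2500.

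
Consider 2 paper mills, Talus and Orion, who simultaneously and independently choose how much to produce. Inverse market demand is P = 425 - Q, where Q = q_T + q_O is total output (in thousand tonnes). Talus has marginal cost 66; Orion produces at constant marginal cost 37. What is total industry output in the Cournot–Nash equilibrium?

Talus's profit: π_T = (425 - Q)q_T - (66q_T). Setting ∂π_T/∂q_T = 0: 359 - 2q_T - (q_O) = 0.
Orion's first-order condition: 388 - 2q_O - (q_T) = 0.
Best responses: q_T = (359 - q_O)/2, q_O = (388 - q_T)/2.
Substituting one into the other gives q_T = 110 and q_O = 139.
Total output Q = 110 + 139 = 249.

249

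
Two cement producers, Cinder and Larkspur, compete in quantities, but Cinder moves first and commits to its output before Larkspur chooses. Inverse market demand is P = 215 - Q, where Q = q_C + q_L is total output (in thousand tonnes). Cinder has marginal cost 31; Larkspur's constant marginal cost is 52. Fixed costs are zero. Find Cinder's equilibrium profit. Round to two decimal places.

The follower Larkspur best-responds to any q_C: π_L = (215 - Q)q_L - 52q_L.
Setting the follower's marginal profit to zero, 163 - q_C - 2q_L = 0, i.e. q_L = (163 - q_C)/2.
Cinder substitutes q_L(q_C) into its own profit: π_C = q_C(215 - q_C - (163 - q_C)/2) - 31q_C = (267/2 - (1/2)q_C)q_C - 31q_C.
Maximising: ∂π_C/∂q_C = 205/2 - q_C = 0, giving q_C = 205/2.
Then q_L = (163 - 205/2)/2 = 121/4.
Price P = 215 - 531/4 = 329/4.
Cinder's profit: (329/4 - 31)·(205/2) = 5253.1250.

5253.13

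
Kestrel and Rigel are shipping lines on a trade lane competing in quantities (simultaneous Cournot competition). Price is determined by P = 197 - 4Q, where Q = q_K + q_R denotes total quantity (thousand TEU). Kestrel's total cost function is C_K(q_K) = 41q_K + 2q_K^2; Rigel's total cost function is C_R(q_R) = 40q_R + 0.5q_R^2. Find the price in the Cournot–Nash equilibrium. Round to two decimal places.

Kestrel's profit: π_K = (197 - 4Q)q_K - (41q_K + 2q_K²). Setting ∂π_K/∂q_K = 0: 156 - 12q_K - 4(q_R) = 0.
Rigel's first-order condition: 157 - 9q_R - 4(q_K) = 0.
So q_K = (156 - 4q_R)/12 and q_R = (157 - 4q_K)/9.
Substituting one into the other gives q_K = 194/23 and q_R = 315/23.
Total output Q = 509/23, so price P = 197 - 4·(509/23) = 108.4783.

108.48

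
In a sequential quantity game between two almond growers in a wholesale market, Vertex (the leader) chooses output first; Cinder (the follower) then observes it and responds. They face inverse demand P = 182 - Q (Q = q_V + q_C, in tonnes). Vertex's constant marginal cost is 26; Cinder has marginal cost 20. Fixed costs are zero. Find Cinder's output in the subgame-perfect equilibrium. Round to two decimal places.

Solve by backward induction. Given q_V, the follower Cinder maximises π_C = (182 - q_V - q_C)q_C - 20q_C.
Follower FOC: 162 - q_V - 2q_C = 0, so q_C(q_V) = (162 - q_V)/2.
Vertex substitutes q_C(q_V) into its own profit: π_V = q_V(182 - q_V - (162 - q_V)/2) - 26q_V = (101 - (1/2)q_V)q_V - 26q_V.
Leader FOC: 75 - q_V = 0, so q_V = 75.
Then q_C = (162 - 75)/2 = 87/2.

43.50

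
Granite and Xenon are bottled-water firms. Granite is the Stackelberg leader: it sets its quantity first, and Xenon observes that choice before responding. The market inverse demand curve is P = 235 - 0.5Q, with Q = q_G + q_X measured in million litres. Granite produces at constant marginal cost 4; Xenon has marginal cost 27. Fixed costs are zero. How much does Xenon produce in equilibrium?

The follower Xenon best-responds to any q_G: π_X = (235 - 0.5Q)q_X - 27q_X.
Setting the follower's marginal profit to zero, 208 - (1/2)q_G - q_X = 0, i.e. q_X = (208 - (1/2)q_G).
Granite substitutes q_X(q_G) into its own profit: π_G = q_G(235 - (1/2)q_G - (208 - (1/2)q_G)/2) - 4q_G = (131 - (1/4)q_G)q_G - 4q_G.
The leader's first-order condition 127 - (1/2)q_G = 0 yields q_G = 254.
Then q_X = (208 - (1/2)·254) = 81.

81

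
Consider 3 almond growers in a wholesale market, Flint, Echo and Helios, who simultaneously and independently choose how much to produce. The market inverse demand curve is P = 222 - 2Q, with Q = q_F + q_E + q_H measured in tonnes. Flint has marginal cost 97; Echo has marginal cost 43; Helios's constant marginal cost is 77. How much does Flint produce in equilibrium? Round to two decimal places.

Flint's profit: π_F = (222 - 2Q)q_F - (97q_F). Setting ∂π_F/∂q_F = 0: 125 - 4q_F - 2(q_E + q_H) = 0.
Echo's profit: π_E = (222 - 2Q)q_E - (43q_E). Setting ∂π_E/∂q_E = 0: 179 - 4q_E - 2(q_F + q_H) = 0.
Helios's profit: π_H = (222 - 2Q)q_H - (77q_H). Setting ∂π_H/∂q_H = 0: 145 - 4q_H - 2(q_F + q_E) = 0.
Summing all 3 equations gives 449 − 8Q = 0, hence Q = 449/8.
Back-substituting: q_F = (125 − 449/4)/2 = 51/8, q_E = (179 − 449/4)/2 = 267/8, q_H = (145 − 449/4)/2 = 131/8.

6.38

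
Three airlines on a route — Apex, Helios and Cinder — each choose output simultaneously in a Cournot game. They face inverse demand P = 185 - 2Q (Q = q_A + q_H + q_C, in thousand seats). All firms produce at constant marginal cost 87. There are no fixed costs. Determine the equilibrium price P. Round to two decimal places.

A representative firm's profit is π_i = q_i(185 - 2Q) - 87q_i.
First-order condition (treating rivals' output as given): 98 - 4q_i - 2·Σ_{j≠i} q_j = 0.
By symmetry each firm produces the same amount; substituting Σ_{j≠i} q_j = 2q_i yields q_i = 98/8 = 49/4.
Total output Q = 147/4, so price P = 185 - 2·(147/4) = 223/2.

111.50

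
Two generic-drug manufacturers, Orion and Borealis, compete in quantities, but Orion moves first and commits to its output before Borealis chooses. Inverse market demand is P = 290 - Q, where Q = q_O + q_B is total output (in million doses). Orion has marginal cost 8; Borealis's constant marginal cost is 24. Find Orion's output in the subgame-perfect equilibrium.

149

The follower Borealis best-responds to any q_O: π_B = (290 - Q)q_B - 24q_B.
∂π_B/∂q_B = 266 - q_O - 2q_B = 0 gives the reaction function q_B = (266 - q_O)/2.
The leader anticipates this reaction. Substituting into P = 290 - Q gives P = 157 - (1/2)q_O, so π_O = (157 - (1/2)q_O)q_O - 8q_O.
The leader's first-order condition 149 - q_O = 0 yields q_O = 149.
Then q_B = (266 - 149)/2 = 117/2.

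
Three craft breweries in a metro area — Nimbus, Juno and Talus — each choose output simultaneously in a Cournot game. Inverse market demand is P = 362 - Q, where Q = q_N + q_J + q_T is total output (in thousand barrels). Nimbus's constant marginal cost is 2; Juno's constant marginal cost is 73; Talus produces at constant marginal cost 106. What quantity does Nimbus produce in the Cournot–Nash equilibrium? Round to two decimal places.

133.75

Nimbus's profit: π_N = (362 - Q)q_N - (2q_N). Setting ∂π_N/∂q_N = 0: 360 - 2q_N - (q_J + q_T) = 0.
Juno's first-order condition: 289 - 2q_J - (q_N + q_T) = 0.
Talus's first-order condition: 256 - 2q_T - (q_N + q_J) = 0.
Adding the 3 first-order conditions: 905 − 4Q = 0, so Q = 905/4.
Back-substituting: q_N = (360 − 905/4) = 535/4, q_J = (289 − 905/4) = 251/4, q_T = (256 − 905/4) = 119/4.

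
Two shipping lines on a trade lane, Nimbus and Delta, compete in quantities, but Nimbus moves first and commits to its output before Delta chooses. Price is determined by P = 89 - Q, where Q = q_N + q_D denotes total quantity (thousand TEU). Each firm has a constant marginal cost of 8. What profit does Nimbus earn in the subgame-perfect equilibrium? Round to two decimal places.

820.13

The follower Delta best-responds to any q_N: π_D = (89 - Q)q_D - 8q_D.
Setting the follower's marginal profit to zero, 81 - q_N - 2q_D = 0, i.e. q_D = (81 - q_N)/2.
Nimbus substitutes q_D(q_N) into its own profit: π_N = q_N(89 - q_N - (81 - q_N)/2) - 8q_N = (97/2 - (1/2)q_N)q_N - 8q_N.
The leader's first-order condition 81/2 - q_N = 0 yields q_N = 81/2.
Then q_D = (81 - 81/2)/2 = 81/4.
Price P = 89 - 243/4 = 113/4.
Nimbus's profit: (113/4 - 8)·(81/2) = 820.1250.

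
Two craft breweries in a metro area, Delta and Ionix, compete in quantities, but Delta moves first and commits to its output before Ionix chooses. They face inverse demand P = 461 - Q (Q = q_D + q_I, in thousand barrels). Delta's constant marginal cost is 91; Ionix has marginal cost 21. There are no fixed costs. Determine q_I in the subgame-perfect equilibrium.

145

The follower Ionix best-responds to any q_D: π_I = (461 - Q)q_I - 21q_I.
∂π_I/∂q_I = 440 - q_D - 2q_I = 0 gives the reaction function q_I = (440 - q_D)/2.
The leader anticipates this reaction. Substituting into P = 461 - Q gives P = 241 - (1/2)q_D, so π_D = (241 - (1/2)q_D)q_D - 91q_D.
Maximising: ∂π_D/∂q_D = 150 - q_D = 0, giving q_D = 150.
Then q_I = (440 - 150)/2 = 145.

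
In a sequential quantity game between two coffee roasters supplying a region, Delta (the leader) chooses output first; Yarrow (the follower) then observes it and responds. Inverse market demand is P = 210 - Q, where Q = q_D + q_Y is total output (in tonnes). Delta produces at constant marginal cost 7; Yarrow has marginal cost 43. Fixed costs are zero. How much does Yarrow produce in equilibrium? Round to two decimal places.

The follower Yarrow best-responds to any q_D: π_Y = (210 - Q)q_Y - 43q_Y.
Setting the follower's marginal profit to zero, 167 - q_D - 2q_Y = 0, i.e. q_Y = (167 - q_D)/2.
The leader anticipates this reaction. Substituting into P = 210 - Q gives P = 253/2 - (1/2)q_D, so π_D = (253/2 - (1/2)q_D)q_D - 7q_D.
Leader FOC: 239/2 - q_D = 0, so q_D = 239/2.
Then q_Y = (167 - 239/2)/2 = 95/4.

23.75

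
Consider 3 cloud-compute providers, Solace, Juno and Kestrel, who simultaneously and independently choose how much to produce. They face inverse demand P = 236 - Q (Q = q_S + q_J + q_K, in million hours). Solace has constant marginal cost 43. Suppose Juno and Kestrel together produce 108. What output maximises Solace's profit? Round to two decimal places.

42.50

With rivals' combined output fixed at 108, Solace's profit is π_S = (236 - 108 - q_S)q_S - (43q_S) = (128 - q_S)q_S - (43q_S).
∂π_S/∂q_S = 85 - 2q_S = 0, so q_S = 85/2.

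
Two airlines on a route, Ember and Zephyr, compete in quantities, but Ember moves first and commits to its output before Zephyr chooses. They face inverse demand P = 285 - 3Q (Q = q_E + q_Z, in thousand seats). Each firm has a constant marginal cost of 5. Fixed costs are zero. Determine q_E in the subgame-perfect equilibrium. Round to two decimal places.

Solve by backward induction. Given q_E, the follower Zephyr maximises π_Z = (285 - 3q_E - 3q_Z)q_Z - 5q_Z.
Setting the follower's marginal profit to zero, 280 - 3q_E - 6q_Z = 0, i.e. q_Z = (280 - 3q_E)/6.
The leader anticipates this reaction. Substituting into P = 285 - 3Q gives P = 145 - (3/2)q_E, so π_E = (145 - (3/2)q_E)q_E - 5q_E.
The leader's first-order condition 140 - 3q_E = 0 yields q_E = 140/3.
Then q_Z = (280 - 3·(140/3))/6 = 70/3.

46.67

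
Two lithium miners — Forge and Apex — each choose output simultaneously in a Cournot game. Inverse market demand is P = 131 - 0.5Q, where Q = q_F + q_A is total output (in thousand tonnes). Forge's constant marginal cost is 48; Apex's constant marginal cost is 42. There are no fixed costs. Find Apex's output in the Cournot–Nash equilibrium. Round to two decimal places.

Forge's profit: π_F = (131 - 0.5Q)q_F - (48q_F). Setting ∂π_F/∂q_F = 0: 83 - q_F - (1/2)(q_A) = 0.
Apex's first-order condition: 89 - q_A - (1/2)(q_F) = 0.
Best responses: q_F = (83 - (1/2)q_A), q_A = (89 - (1/2)q_F).
Substituting one into the other gives q_F = 154/3 and q_A = 190/3.

63.33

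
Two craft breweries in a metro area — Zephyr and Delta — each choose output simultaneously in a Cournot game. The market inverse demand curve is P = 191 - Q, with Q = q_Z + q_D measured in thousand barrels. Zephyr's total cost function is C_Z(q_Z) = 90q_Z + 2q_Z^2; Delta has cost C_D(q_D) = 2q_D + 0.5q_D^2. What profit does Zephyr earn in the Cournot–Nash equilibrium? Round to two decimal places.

134.91

Zephyr's profit: π_Z = (191 - Q)q_Z - (90q_Z + 2q_Z²). Setting ∂π_Z/∂q_Z = 0: 101 - 6q_Z - (q_D) = 0.
Delta's first-order condition: 189 - 3q_D - (q_Z) = 0.
So q_Z = (101 - q_D)/6 and q_D = (189 - q_Z)/3.
Solving the pair: q_Z = 114/17, q_D = 1033/17.
Price P = 191 - 1147/17 = 123.5294.
Zephyr's profit: 123.5294·(114/17) - 90·(114/17) - 2(114/17)² = 134.9066.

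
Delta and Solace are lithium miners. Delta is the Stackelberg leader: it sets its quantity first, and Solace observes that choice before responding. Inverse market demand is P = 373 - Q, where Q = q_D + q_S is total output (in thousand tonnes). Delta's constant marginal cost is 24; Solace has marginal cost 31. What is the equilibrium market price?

Solve by backward induction. Given q_D, the follower Solace maximises π_S = (373 - q_D - q_S)q_S - 31q_S.
Follower FOC: 342 - q_D - 2q_S = 0, so q_S(q_D) = (342 - q_D)/2.
Delta substitutes q_S(q_D) into its own profit: π_D = q_D(373 - q_D - (342 - q_D)/2) - 24q_D = (202 - (1/2)q_D)q_D - 24q_D.
Leader FOC: 178 - q_D = 0, so q_D = 178.
Then q_S = (342 - 178)/2 = 82.
Total output Q = 260, so price P = 373 - 260 = 113.

113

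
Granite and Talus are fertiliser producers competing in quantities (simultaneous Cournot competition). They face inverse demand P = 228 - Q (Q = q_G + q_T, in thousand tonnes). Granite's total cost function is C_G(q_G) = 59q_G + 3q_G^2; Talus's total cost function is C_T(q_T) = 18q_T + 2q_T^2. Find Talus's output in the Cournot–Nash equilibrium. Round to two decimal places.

32.15

Granite's profit: π_G = (228 - Q)q_G - (59q_G + 3q_G²). Setting ∂π_G/∂q_G = 0: 169 - 8q_G - (q_T) = 0.
Talus's first-order condition: 210 - 6q_T - (q_G) = 0.
So q_G = (169 - q_T)/8 and q_T = (210 - q_G)/6.
Solving the pair: q_G = 804/47, q_T = 1511/47.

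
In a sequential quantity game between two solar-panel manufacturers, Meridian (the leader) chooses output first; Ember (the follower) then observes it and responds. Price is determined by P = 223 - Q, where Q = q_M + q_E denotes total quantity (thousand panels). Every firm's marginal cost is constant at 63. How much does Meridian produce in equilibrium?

80

The follower Ember best-responds to any q_M: π_E = (223 - Q)q_E - 63q_E.
∂π_E/∂q_E = 160 - q_M - 2q_E = 0 gives the reaction function q_E = (160 - q_M)/2.
The leader anticipates this reaction. Substituting into P = 223 - Q gives P = 143 - (1/2)q_M, so π_M = (143 - (1/2)q_M)q_M - 63q_M.
The leader's first-order condition 80 - q_M = 0 yields q_M = 80.
Then q_E = (160 - 80)/2 = 40.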